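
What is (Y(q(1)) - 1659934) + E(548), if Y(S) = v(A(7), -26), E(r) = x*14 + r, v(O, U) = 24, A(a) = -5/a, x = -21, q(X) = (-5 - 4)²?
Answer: -1659656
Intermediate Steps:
q(X) = 81 (q(X) = (-9)² = 81)
E(r) = -294 + r (E(r) = -21*14 + r = -294 + r)
Y(S) = 24
(Y(q(1)) - 1659934) + E(548) = (24 - 1659934) + (-294 + 548) = -1659910 + 254 = -1659656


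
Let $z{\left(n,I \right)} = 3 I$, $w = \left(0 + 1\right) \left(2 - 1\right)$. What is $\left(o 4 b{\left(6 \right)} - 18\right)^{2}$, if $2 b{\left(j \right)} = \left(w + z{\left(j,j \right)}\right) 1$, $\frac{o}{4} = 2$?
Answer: $81796$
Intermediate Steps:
$o = 8$ ($o = 4 \cdot 2 = 8$)
$w = 1$ ($w = 1 \cdot 1 = 1$)
$b{\left(j \right)} = \frac{1}{2} + \frac{3 j}{2}$ ($b{\left(j \right)} = \frac{\left(1 + 3 j\right) 1}{2} = \frac{1 + 3 j}{2} = \frac{1}{2} + \frac{3 j}{2}$)
$\left(o 4 b{\left(6 \right)} - 18\right)^{2} = \left(8 \cdot 4 \left(\frac{1}{2} + \frac{3}{2} \cdot 6\right) - 18\right)^{2} = \left(32 \left(\frac{1}{2} + 9\right) - 18\right)^{2} = \left(32 \cdot \frac{19}{2} - 18\right)^{2} = \left(304 - 18\right)^{2} = 286^{2} = 81796$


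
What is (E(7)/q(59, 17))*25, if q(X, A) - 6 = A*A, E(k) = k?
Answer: 35/59 ≈ 0.59322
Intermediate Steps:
q(X, A) = 6 + A**2 (q(X, A) = 6 + A*A = 6 + A**2)
(E(7)/q(59, 17))*25 = (7/(6 + 17**2))*25 = (7/(6 + 289))*25 = (7/295)*25 = 35/59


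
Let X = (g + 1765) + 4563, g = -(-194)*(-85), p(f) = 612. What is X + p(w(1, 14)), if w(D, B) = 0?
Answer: -9550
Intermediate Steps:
g = -16490 (g = -194*85 = -16490)
X = -10162 (X = (-16490 + 1765) + 4563 = -14725 + 4563 = -10162)
X + p(w(1, 14)) = -10162 + 612 = -9550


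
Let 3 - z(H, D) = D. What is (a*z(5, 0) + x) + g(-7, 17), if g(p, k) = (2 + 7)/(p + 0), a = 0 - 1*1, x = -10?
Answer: -100/7 ≈ -14.286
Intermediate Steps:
z(H, D) = 3 - D
a = -1 (a = 0 - 1 = -1)
g(p, k) = 9/p
(a*z(5, 0) + x) + g(-7, 17) = (-(3 - 1*0) - 10) + 9/(-7) = (-(3 + 0) - 10) + 9*(-⅐) = (-1*3 - 10) - 9/7 = (-3 - 10) - 9/7 = -13 - 9/7 = -100/7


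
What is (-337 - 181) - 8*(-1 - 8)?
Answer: -446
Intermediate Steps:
(-337 - 181) - 8*(-1 - 8) = -518 - 8*(-9) = -518 + 72 = -446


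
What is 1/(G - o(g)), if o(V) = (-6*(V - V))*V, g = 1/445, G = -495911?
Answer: -1/495911 ≈ -2.0165e-6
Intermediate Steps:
g = 1/445 ≈ 0.0022472
o(V) = 0 (o(V) = (-6*0)*V = 0*V = 0)
1/(G - o(g)) = 1/(-495911 - 1*0) = 1/(-495911 + 0) = 1/(-495911) = -1/495911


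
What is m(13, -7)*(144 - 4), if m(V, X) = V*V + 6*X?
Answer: 17780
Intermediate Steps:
m(V, X) = V² + 6*X
m(13, -7)*(144 - 4) = (13² + 6*(-7))*(144 - 4) = (169 - 42)*140 = 127*140 = 17780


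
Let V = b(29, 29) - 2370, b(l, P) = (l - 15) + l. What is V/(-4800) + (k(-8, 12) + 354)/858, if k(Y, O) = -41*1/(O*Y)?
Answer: 462227/514800 ≈ 0.89788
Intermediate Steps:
k(Y, O) = -41/(O*Y) (k(Y, O) = -41*1/(O*Y) = -41/(O*Y))
b(l, P) = -15 + 2*l (b(l, P) = (-15 + l) + l = -15 + 2*l)
V = -2327 (V = (-15 + 2*29) - 2370 = (-15 + 58) - 2370 = 43 - 2370 = -2327)
V/(-4800) + (k(-8, 12) + 354)/858 = -2327/(-4800) + (-41/(12*(-8)) + 354)/858 = -2327*(-1/4800) + (-41*1/12*(-1/8) + 354)*(1/858) = 2327/4800 + (41/96 + 354)*(1/858) = 2327/4800 + (34025/96)*(1/858) = 2327/4800 + 34025/82368 = 462227/514800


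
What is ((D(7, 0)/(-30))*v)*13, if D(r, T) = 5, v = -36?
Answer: 78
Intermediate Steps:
((D(7, 0)/(-30))*v)*13 = ((5/(-30))*(-36))*13 = ((5*(-1/30))*(-36))*13 = -1/6*(-36)*13 = 6*13 = 78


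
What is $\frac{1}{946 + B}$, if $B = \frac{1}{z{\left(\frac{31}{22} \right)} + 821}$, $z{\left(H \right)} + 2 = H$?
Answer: $\frac{18049}{17074376} \approx 0.0010571$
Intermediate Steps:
$z{\left(H \right)} = -2 + H$
$B = \frac{22}{18049}$ ($B = \frac{1}{\left(-2 + \frac{31}{22}\right) + 821} = \frac{1}{- \frac{13}{22} + 821} = \frac{1}{\frac{18049}{22}} = \frac{22}{18049} \approx 0.0012189$)
$\frac{1}{946 + B} = \frac{1}{946 + \frac{22}{18049}} = \frac{1}{\frac{17074376}{18049}} = \frac{18049}{17074376}$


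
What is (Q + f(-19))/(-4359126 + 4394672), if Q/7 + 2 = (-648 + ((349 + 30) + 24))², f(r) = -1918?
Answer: 59749/5078 ≈ 11.766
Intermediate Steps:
Q = 420161 (Q = -14 + 7*(-648 + ((349 + 30) + 24))² = -14 + 7*(-648 + (379 + 24))² = -14 + 7*(-648 + 403)² = -14 + 7*(-245)² = -14 + 7*60025 = -14 + 420175 = 420161)
(Q + f(-19))/(-4359126 + 4394672) = (420161 - 1918)/(-4359126 + 4394672) = 418243/35546 = 418243*(1/35546) = 59749/5078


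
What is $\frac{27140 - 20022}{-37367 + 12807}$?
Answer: $- \frac{3559}{12280} \approx -0.28982$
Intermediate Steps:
$\frac{27140 - 20022}{-37367 + 12807} = \frac{7118}{-24560} = 7118 \left(- \frac{1}{24560}\right) = - \frac{3559}{12280}$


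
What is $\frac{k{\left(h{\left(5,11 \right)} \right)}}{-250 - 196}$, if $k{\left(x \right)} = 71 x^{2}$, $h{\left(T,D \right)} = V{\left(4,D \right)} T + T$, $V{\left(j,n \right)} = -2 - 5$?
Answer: $- \frac{31950}{223} \approx -143.27$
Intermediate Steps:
$V{\left(j,n \right)} = -7$ ($V{\left(j,n \right)} = -2 - 5 = -7$)
$h{\left(T,D \right)} = - 6 T$ ($h{\left(T,D \right)} = - 7 T + T = - 6 T$)
$\frac{k{\left(h{\left(5,11 \right)} \right)}}{-250 - 196} = \frac{71 \left(\left(-6\right) 5\right)^{2}}{-250 - 196} = \frac{71 \left(-30\right)^{2}}{-446} = 71 \cdot 900 \left(- \frac{1}{446}\right) = 63900 \left(- \frac{1}{446}\right) = - \frac{31950}{223}$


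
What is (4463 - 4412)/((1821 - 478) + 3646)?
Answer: 17/1663 ≈ 0.010222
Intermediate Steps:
(4463 - 4412)/((1821 - 478) + 3646) = 51/(1343 + 3646) = 51/4989 = 51*(1/4989) = 17/1663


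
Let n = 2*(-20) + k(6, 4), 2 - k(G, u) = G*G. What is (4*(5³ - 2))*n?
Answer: -36408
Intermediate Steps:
k(G, u) = 2 - G² (k(G, u) = 2 - G*G = 2 - G²)
n = -74 (n = 2*(-20) + (2 - 1*6²) = -40 + (2 - 1*36) = -40 + (2 - 36) = -40 - 34 = -74)
(4*(5³ - 2))*n = (4*(5³ - 2))*(-74) = (4*(125 - 2))*(-74) = (4*123)*(-74) = 492*(-74) = -36408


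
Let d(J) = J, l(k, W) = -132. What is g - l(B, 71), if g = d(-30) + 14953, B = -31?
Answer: 15055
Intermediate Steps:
g = 14923 (g = -30 + 14953 = 14923)
g - l(B, 71) = 14923 - 1*(-132) = 14923 + 132 = 15055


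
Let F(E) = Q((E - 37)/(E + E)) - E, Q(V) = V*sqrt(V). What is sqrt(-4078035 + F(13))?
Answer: 2*sqrt(-172297528 - 6*I*sqrt(39))/13 ≈ 0.00021958 - 2019.4*I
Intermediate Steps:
Q(V) = V**(3/2)
F(E) = -E + sqrt(2)*((-37 + E)/E)**(3/2)/4 (F(E) = ((E - 37)/(E + E))**(3/2) - E = ((-37 + E)/((2*E)))**(3/2) - E = ((-37 + E)*(1/(2*E)))**(3/2) - E = ((-37 + E)/(2*E))**(3/2) - E = sqrt(2)*((-37 + E)/E)**(3/2)/4 - E = -E + sqrt(2)*((-37 + E)/E)**(3/2)/4)
sqrt(-4078035 + F(13)) = sqrt(-4078035 + (-1*13 + sqrt(2)*((-37 + 13)/13)**(3/2)/4)) = sqrt(-4078035 + (-13 + sqrt(2)*((1/13)*(-24))**(3/2)/4)) = sqrt(-4078035 + (-13 + sqrt(2)*(-24/13)**(3/2)/4)) = sqrt(-4078035 + (-13 + sqrt(2)*(-48*I*sqrt(78)/169)/4)) = sqrt(-4078035 + (-13 - 24*I*sqrt(39)/169)) = sqrt(-4078048 - 24*I*sqrt(39)/169)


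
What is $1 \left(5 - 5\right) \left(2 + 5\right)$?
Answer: $0$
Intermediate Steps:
$1 \left(5 - 5\right) \left(2 + 5\right) = 1 \cdot 0 \cdot 7 = 0 \cdot 7 = 0$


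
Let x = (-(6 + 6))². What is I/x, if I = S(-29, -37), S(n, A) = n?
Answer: -29/144 ≈ -0.20139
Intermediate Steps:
x = 144 (x = (-1*12)² = (-12)² = 144)
I = -29
I/x = -29/144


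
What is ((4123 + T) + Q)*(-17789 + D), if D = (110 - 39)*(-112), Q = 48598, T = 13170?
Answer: -1696100231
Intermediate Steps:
D = -7952 (D = 71*(-112) = -7952)
((4123 + T) + Q)*(-17789 + D) = ((4123 + 13170) + 48598)*(-17789 - 7952) = (17293 + 48598)*(-25741) = 65891*(-25741) = -1696100231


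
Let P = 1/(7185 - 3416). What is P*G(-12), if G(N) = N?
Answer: -12/3769 ≈ -0.0031839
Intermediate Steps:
P = 1/3769 ≈ 0.00026532
P*G(-12) = (1/3769)*(-12) = -12/3769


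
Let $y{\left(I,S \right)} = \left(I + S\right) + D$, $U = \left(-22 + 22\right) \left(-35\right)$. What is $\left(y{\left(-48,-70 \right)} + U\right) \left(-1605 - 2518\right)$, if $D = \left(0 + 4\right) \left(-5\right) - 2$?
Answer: $577220$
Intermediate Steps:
$U = 0$ ($U = 0 \left(-35\right) = 0$)
$D = -22$ ($D = 4 \left(-5\right) - 2 = -20 - 2 = -22$)
$y{\left(I,S \right)} = -22 + I + S$ ($y{\left(I,S \right)} = \left(I + S\right) - 22 = -22 + I + S$)
$\left(y{\left(-48,-70 \right)} + U\right) \left(-1605 - 2518\right) = \left(\left(-22 - 48 - 70\right) + 0\right) \left(-1605 - 2518\right) = \left(-140 + 0\right) \left(-4123\right) = \left(-140\right) \left(-4123\right) = 577220$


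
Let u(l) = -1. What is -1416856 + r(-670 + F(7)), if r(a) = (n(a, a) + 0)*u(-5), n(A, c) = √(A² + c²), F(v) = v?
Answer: -1416856 - 663*√2 ≈ -1.4178e+6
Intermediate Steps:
r(a) = -√2*√(a²) (r(a) = (√(a² + a²) + 0)*(-1) = (√(2*a²) + 0)*(-1) = (√2*√(a²) + 0)*(-1) = (√2*√(a²))*(-1) = -√2*√(a²))
-1416856 + r(-670 + F(7)) = -1416856 - √2*√((-670 + 7)²) = -1416856 - √2*√((-663)²) = -1416856 - √2*√439569 = -1416856 - 1*√2*663 = -1416856 - 663*√2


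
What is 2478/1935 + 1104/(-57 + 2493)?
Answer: 227018/130935 ≈ 1.7338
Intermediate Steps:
2478/1935 + 1104/(-57 + 2493) = 2478*(1/1935) + 1104/2436 = 826/645 + 1104*(1/2436) = 826/645 + 92/203 = 227018/130935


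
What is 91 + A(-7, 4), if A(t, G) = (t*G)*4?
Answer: -21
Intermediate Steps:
A(t, G) = 4*G*t (A(t, G) = (G*t)*4 = 4*G*t)
91 + A(-7, 4) = 91 + 4*4*(-7) = 91 - 112 = -21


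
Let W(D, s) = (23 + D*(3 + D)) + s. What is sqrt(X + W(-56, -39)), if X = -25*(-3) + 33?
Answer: 6*sqrt(85) ≈ 55.317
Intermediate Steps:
X = 108 (X = 75 + 33 = 108)
W(D, s) = 23 + s + D*(3 + D)
sqrt(X + W(-56, -39)) = sqrt(108 + (23 - 39 + (-56)**2 + 3*(-56))) = sqrt(108 + (23 - 39 + 3136 - 168)) = sqrt(108 + 2952) = sqrt(3060) = 6*sqrt(85)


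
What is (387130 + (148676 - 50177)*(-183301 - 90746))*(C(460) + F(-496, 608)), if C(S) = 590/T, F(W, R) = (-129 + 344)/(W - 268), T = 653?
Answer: -8377672613567895/498892 ≈ -1.6793e+10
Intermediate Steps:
F(W, R) = 215/(-268 + W)
C(S) = 590/653
(387130 + (148676 - 50177)*(-183301 - 90746))*(C(460) + F(-496, 608)) = (387130 + (148676 - 50177)*(-183301 - 90746))*(590/653 + 215/(-268 - 496)) = (387130 + 98499*(-274047))*(590/653 + 215/(-764)) = (387130 - 26993355453)*(590/653 + 215*(-1/764)) = -26992968323*(590/653 - 215/764) = -26992968323*310365/498892 = -8377672613567895/498892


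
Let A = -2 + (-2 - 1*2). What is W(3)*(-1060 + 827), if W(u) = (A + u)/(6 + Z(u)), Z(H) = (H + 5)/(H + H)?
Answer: 2097/22 ≈ 95.318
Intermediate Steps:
Z(H) = (5 + H)/(2*H) (Z(H) = (5 + H)/((2*H)) = (5 + H)*(1/(2*H)) = (5 + H)/(2*H))
A = -6 (A = -2 + (-2 - 2) = -2 - 4 = -6)
W(u) = (-6 + u)/(6 + (5 + u)/(2*u))
W(3)*(-1060 + 827) = (2*3*(-6 + 3)/(5 + 13*3))*(-1060 + 827) = (2*3*(-3)/(5 + 39))*(-233) = (2*3*(-3)/44)*(-233) = (2*3*(1/44)*(-3))*(-233) = -9/22*(-233) = 2097/22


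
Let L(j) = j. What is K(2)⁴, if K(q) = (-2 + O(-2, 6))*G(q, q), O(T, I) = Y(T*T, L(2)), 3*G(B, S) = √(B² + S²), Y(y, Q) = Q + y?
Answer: 16384/81 ≈ 202.27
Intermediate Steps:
G(B, S) = √(B² + S²)/3
O(T, I) = 2 + T² (O(T, I) = 2 + T*T = 2 + T²)
K(q) = 4*√2*√(q²)/3 (K(q) = (-2 + (2 + (-2)²))*(√(q² + q²)/3) = (-2 + (2 + 4))*(√(2*q²)/3) = (-2 + 6)*((√2*√(q²))/3) = 4*(√2*√(q²)/3) = 4*√2*√(q²)/3)
K(2)⁴ = (4*√2*√(2²)/3)⁴ = (4*√2*√4/3)⁴ = ((4/3)*√2*2)⁴ = (8*√2/3)⁴ = 16384/81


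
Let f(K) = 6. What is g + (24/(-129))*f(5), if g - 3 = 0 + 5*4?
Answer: 941/43 ≈ 21.884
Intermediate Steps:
g = 23 (g = 3 + (0 + 5*4) = 3 + (0 + 20) = 3 + 20 = 23)
g + (24/(-129))*f(5) = 23 + (24/(-129))*6 = 23 + (24*(-1/129))*6 = 23 - 8/43*6 = 23 - 48/43 = 941/43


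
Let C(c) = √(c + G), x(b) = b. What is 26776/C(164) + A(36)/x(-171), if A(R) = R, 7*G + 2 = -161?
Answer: -4/19 + 26776*√6895/985 ≈ 2257.0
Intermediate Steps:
G = -163/7 (G = -2/7 + (⅐)*(-161) = -2/7 - 23 = -163/7 ≈ -23.286)
C(c) = √(-163/7 + c) (C(c) = √(c - 163/7) = √(-163/7 + c))
26776/C(164) + A(36)/x(-171) = 26776/((√(-1141 + 49*164)/7)) + 36/(-171) = 26776/((√(-1141 + 8036)/7)) + 36*(-1/171) = 26776/((√6895/7)) - 4/19 = 26776*(√6895/985) - 4/19 = 26776*√6895/985 - 4/19 = -4/19 + 26776*√6895/985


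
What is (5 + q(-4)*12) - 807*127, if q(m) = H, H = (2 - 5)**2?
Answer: -102376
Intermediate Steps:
H = 9 (H = (-3)**2 = 9)
q(m) = 9
(5 + q(-4)*12) - 807*127 = (5 + 9*12) - 807*127 = (5 + 108) - 102489 = 113 - 102489 = -102376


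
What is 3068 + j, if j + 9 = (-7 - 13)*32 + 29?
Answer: 2448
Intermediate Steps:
j = -620 (j = -9 + ((-7 - 13)*32 + 29) = -9 + (-20*32 + 29) = -9 + (-640 + 29) = -9 - 611 = -620)
3068 + j = 3068 - 620 = 2448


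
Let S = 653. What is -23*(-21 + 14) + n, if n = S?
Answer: 814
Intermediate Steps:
n = 653
-23*(-21 + 14) + n = -23*(-21 + 14) + 653 = -23*(-7) + 653 = 161 + 653 = 814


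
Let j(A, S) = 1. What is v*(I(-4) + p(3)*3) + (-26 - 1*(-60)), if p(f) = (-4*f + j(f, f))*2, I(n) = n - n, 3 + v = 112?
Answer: -7160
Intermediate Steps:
v = 109 (v = -3 + 112 = 109)
I(n) = 0
p(f) = 2 - 8*f (p(f) = (-4*f + 1)*2 = (1 - 4*f)*2 = 2 - 8*f)
v*(I(-4) + p(3)*3) + (-26 - 1*(-60)) = 109*(0 + (2 - 8*3)*3) + (-26 - 1*(-60)) = 109*(0 + (2 - 24)*3) + (-26 + 60) = 109*(0 - 22*3) + 34 = 109*(0 - 66) + 34 = 109*(-66) + 34 = -7194 + 34 = -7160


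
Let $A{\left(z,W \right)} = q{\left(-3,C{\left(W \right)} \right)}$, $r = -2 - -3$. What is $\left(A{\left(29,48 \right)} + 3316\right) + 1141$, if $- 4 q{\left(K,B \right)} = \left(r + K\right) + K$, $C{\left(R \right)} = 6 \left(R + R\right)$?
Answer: $\frac{17833}{4} \approx 4458.3$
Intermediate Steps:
$C{\left(R \right)} = 12 R$ ($C{\left(R \right)} = 6 \cdot 2 R = 12 R$)
$r = 1$ ($r = -2 + 3 = 1$)
$q{\left(K,B \right)} = - \frac{1}{4} - \frac{K}{2}$ ($q{\left(K,B \right)} = - \frac{\left(1 + K\right) + K}{4} = - \frac{1 + 2 K}{4} = - \frac{1}{4} - \frac{K}{2}$)
$A{\left(z,W \right)} = \frac{5}{4}$ ($A{\left(z,W \right)} = - \frac{1}{4} - - \frac{3}{2} = - \frac{1}{4} + \frac{3}{2} = \frac{5}{4}$)
$\left(A{\left(29,48 \right)} + 3316\right) + 1141 = \left(\frac{5}{4} + 3316\right) + 1141 = \frac{13269}{4} + 1141 = \frac{17833}{4}$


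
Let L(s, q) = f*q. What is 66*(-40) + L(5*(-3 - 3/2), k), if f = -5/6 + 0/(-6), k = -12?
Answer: -2630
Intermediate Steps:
f = -⅚ (f = -5*⅙ + 0*(-⅙) = -⅚ + 0 = -⅚ ≈ -0.83333)
L(s, q) = -5*q/6
66*(-40) + L(5*(-3 - 3/2), k) = 66*(-40) - ⅚*(-12) = -2640 + 10 = -2630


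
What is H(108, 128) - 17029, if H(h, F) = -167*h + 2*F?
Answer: -34809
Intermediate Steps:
H(108, 128) - 17029 = (-167*108 + 2*128) - 17029 = (-18036 + 256) - 17029 = -17780 - 17029 = -34809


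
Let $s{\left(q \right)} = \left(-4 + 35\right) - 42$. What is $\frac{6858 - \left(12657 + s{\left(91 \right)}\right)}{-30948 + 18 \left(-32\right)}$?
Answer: $\frac{1447}{7881} \approx 0.18361$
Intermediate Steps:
$s{\left(q \right)} = -11$ ($s{\left(q \right)} = 31 - 42 = -11$)
$\frac{6858 - \left(12657 + s{\left(91 \right)}\right)}{-30948 + 18 \left(-32\right)} = \frac{6858 - 12646}{-30948 + 18 \left(-32\right)} = \frac{6858 + \left(-12657 + 11\right)}{-30948 - 576} = \frac{6858 - 12646}{-31524} = \left(-5788\right) \left(- \frac{1}{31524}\right) = \frac{1447}{7881}$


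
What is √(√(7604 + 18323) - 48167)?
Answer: √(-48167 + √25927) ≈ 219.1*I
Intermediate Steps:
√(√(7604 + 18323) - 48167) = √(√25927 - 48167) = √(-48167 + √25927)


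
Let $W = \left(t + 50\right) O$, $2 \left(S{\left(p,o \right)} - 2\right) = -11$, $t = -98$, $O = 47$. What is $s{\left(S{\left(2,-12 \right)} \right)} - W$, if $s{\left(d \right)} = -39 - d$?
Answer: $\frac{4441}{2} \approx 2220.5$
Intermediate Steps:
$S{\left(p,o \right)} = - \frac{7}{2}$ ($S{\left(p,o \right)} = 2 + \frac{1}{2} \left(-11\right) = 2 - \frac{11}{2} = - \frac{7}{2}$)
$W = -2256$ ($W = \left(-98 + 50\right) 47 = \left(-48\right) 47 = -2256$)
$s{\left(S{\left(2,-12 \right)} \right)} - W = \left(-39 - - \frac{7}{2}\right) - -2256 = \left(-39 + \frac{7}{2}\right) + 2256 = - \frac{71}{2} + 2256 = \frac{4441}{2}$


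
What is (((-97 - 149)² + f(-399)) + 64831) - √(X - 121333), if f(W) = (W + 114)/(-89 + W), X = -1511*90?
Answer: 61169621/488 - I*√257323 ≈ 1.2535e+5 - 507.27*I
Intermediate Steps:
X = -135990
f(W) = (114 + W)/(-89 + W)
(((-97 - 149)² + f(-399)) + 64831) - √(X - 121333) = (((-97 - 149)² + (114 - 399)/(-89 - 399)) + 64831) - √(-135990 - 121333) = (((-246)² - 285/(-488)) + 64831) - √(-257323) = ((60516 - 1/488*(-285)) + 64831) - I*√257323 = ((60516 + 285/488) + 64831) - I*√257323 = (29532093/488 + 64831) - I*√257323 = 61169621/488 - I*√257323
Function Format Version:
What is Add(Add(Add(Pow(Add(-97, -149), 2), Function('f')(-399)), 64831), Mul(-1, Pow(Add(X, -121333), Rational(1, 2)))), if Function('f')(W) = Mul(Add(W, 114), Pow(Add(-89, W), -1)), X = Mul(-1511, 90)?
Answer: Add(Rational(61169621, 488), Mul(-1, I, Pow(257323, Rational(1, 2)))) ≈ Add(1.2535e+5, Mul(-507.27, I))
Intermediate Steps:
X = -135990
Function('f')(W) = Mul(Pow(Add(-89, W), -1), Add(114, W)) (Function('f')(W) = Mul(Add(114, W), Pow(Add(-89, W), -1)) = Mul(Pow(Add(-89, W), -1), Add(114, W)))
Add(Add(Add(Pow(Add(-97, -149), 2), Function('f')(-399)), 64831), Mul(-1, Pow(Add(X, -121333), Rational(1, 2)))) = Add(Add(Add(Pow(Add(-97, -149), 2), Mul(Pow(Add(-89, -399), -1), Add(114, -399))), 64831), Mul(-1, Pow(Add(-135990, -121333), Rational(1, 2)))) = Add(Add(Add(Pow(-246, 2), Mul(Pow(-488, -1), -285)), 64831), Mul(-1, Pow(-257323, Rational(1, 2)))) = Add(Add(Add(60516, Mul(Rational(-1, 488), -285)), 64831), Mul(-1, Mul(I, Pow(257323, Rational(1, 2))))) = Add(Add(Add(60516, Rational(285, 488)), 64831), Mul(-1, I, Pow(257323, Rational(1, 2)))) = Add(Add(Rational(29532093, 488), 64831), Mul(-1, I, Pow(257323, Rational(1, 2)))) = Add(Rational(61169621, 488), Mul(-1, I, Pow(257323, Rational(1, 2))))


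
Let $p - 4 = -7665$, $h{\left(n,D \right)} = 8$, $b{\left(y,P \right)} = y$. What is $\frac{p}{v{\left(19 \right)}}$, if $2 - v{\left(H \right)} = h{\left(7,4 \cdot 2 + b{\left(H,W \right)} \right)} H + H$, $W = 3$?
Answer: $\frac{7661}{169} \approx 45.331$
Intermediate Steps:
$v{\left(H \right)} = 2 - 9 H$ ($v{\left(H \right)} = 2 - \left(8 H + H\right) = 2 - 9 H$)
$p = -7661$ ($p = 4 - 7665 = -7661$)
$\frac{p}{v{\left(19 \right)}} = - \frac{7661}{2 - 171} = - \frac{7661}{-169} = \left(-7661\right) \left(- \frac{1}{169}\right) = \frac{7661}{169}$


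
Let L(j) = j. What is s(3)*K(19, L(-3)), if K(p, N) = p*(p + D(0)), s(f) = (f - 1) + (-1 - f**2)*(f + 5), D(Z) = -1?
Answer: -26676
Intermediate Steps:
s(f) = -1 + f + (-1 - f**2)*(5 + f) (s(f) = (-1 + f) + (-1 - f**2)*(5 + f) = -1 + f + (-1 - f**2)*(5 + f))
K(p, N) = p*(-1 + p) (K(p, N) = p*(p - 1) = p*(-1 + p))
s(3)*K(19, L(-3)) = (-6 - 1*3**3 - 5*3**2)*(19*(-1 + 19)) = (-6 - 1*27 - 5*9)*(19*18) = (-6 - 27 - 45)*342 = -78*342 = -26676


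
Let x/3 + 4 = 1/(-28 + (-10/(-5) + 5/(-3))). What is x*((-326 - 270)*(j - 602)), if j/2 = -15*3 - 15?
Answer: -432463560/83 ≈ -5.2104e+6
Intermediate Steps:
x = -1005/83 (x = -12 + 3/(-28 + (-10/(-5) + 5/(-3))) = -12 + 3/(-28 + (-10*(-1/5) + 5*(-1/3))) = -12 + 3/(-28 + (2 - 5/3)) = -12 + 3/(-28 + 1/3) = -12 + 3/(-83/3) = -12 + 3*(-3/83) = -12 - 9/83 = -1005/83 ≈ -12.108)
j = -120 (j = 2*(-15*3 - 15) = 2*(-45 - 15) = 2*(-60) = -120)
x*((-326 - 270)*(j - 602)) = -1005*(-326 - 270)*(-120 - 602)/83 = -(-598980)*(-722)/83 = -1005/83*430312 = -432463560/83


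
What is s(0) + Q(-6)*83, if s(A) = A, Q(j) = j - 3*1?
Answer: -747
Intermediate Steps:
Q(j) = -3 + j (Q(j) = j - 3 = -3 + j)
s(0) + Q(-6)*83 = 0 + (-3 - 6)*83 = 0 - 9*83 = 0 - 747 = -747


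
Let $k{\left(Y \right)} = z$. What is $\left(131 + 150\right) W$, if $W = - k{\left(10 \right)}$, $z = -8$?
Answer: $2248$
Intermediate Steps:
$k{\left(Y \right)} = -8$
$W = 8$ ($W = \left(-1\right) \left(-8\right) = 8$)
$\left(131 + 150\right) W = \left(131 + 150\right) 8 = 281 \cdot 8 = 2248$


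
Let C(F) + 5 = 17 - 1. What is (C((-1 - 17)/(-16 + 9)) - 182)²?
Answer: 29241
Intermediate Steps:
C(F) = 11 (C(F) = -5 + (17 - 1) = -5 + 16 = 11)
(C((-1 - 17)/(-16 + 9)) - 182)² = (11 - 182)² = (-171)² = 29241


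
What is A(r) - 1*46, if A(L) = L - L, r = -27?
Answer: -46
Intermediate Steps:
A(L) = 0
A(r) - 1*46 = 0 - 1*46 = 0 - 46 = -46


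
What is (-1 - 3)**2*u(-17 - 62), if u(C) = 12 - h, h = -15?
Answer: 432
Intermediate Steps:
u(C) = 27 (u(C) = 12 - 1*(-15) = 12 + 15 = 27)
(-1 - 3)**2*u(-17 - 62) = (-1 - 3)**2*27 = (-4)**2*27 = 16*27 = 432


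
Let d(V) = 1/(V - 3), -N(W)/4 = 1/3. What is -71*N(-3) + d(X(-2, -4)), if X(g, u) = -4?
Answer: 1985/21 ≈ 94.524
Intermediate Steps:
N(W) = -4/3
d(V) = 1/(-3 + V)
-71*N(-3) + d(X(-2, -4)) = -71*(-4/3) + 1/(-3 - 4) = 284/3 + 1/(-7) = 284/3 - 1/7 = 1985/21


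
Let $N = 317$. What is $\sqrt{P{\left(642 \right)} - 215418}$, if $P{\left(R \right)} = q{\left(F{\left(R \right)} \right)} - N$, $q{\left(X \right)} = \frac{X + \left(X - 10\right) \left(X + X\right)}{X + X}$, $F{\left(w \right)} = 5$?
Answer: $\frac{i \sqrt{862958}}{2} \approx 464.48 i$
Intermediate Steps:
$q{\left(X \right)} = \frac{X + 2 X \left(-10 + X\right)}{2 X}$ ($q{\left(X \right)} = \frac{X + \left(-10 + X\right) 2 X}{2 X} = \left(X + 2 X \left(-10 + X\right)\right) \frac{1}{2 X} = \frac{X + 2 X \left(-10 + X\right)}{2 X}$)
$P{\left(R \right)} = - \frac{643}{2}$ ($P{\left(R \right)} = \left(- \frac{19}{2} + 5\right) - 317 = - \frac{9}{2} - 317 = - \frac{643}{2}$)
$\sqrt{P{\left(642 \right)} - 215418} = \sqrt{- \frac{643}{2} - 215418} = \sqrt{- \frac{431479}{2}} = \frac{i \sqrt{862958}}{2}$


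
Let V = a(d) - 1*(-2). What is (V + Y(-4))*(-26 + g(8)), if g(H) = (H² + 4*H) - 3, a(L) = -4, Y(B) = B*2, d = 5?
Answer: -670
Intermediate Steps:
Y(B) = 2*B
V = -2 (V = -4 - 1*(-2) = -4 + 2 = -2)
g(H) = -3 + H² + 4*H
(V + Y(-4))*(-26 + g(8)) = (-2 + 2*(-4))*(-26 + (-3 + 8² + 4*8)) = (-2 - 8)*(-26 + (-3 + 64 + 32)) = -10*(-26 + 93) = -10*67 = -670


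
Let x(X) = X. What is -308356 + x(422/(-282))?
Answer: -43478407/141 ≈ -3.0836e+5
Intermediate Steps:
-308356 + x(422/(-282)) = -308356 + 422/(-282) = -308356 + 422*(-1/282) = -308356 - 211/141 = -43478407/141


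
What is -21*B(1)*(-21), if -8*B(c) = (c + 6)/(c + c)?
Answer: -3087/16 ≈ -192.94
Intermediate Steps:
B(c) = -(6 + c)/(16*c) (B(c) = -(c + 6)/(8*(c + c)) = -(6 + c)/(8*(2*c)) = -(6 + c)*1/(2*c)/8 = -(6 + c)/(16*c))
-21*B(1)*(-21) = -21*(-6 - 1*1)/(16*1)*(-21) = -21*(-6 - 1)/16*(-21) = -21*(-7)/16*(-21) = -21*(-7/16)*(-21) = (147/16)*(-21) = -3087/16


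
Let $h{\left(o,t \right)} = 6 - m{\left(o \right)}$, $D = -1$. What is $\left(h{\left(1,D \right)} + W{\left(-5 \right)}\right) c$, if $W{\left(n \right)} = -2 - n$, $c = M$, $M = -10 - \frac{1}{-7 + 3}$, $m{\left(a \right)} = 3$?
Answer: $- \frac{117}{2} \approx -58.5$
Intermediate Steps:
$M = - \frac{39}{4}$ ($M = -10 - \frac{1}{-4} = -10 - - \frac{1}{4} = -10 + \frac{1}{4} = - \frac{39}{4} \approx -9.75$)
$c = - \frac{39}{4} \approx -9.75$
$h{\left(o,t \right)} = 3$ ($h{\left(o,t \right)} = 6 - 3 = 3$)
$\left(h{\left(1,D \right)} + W{\left(-5 \right)}\right) c = \left(3 - -3\right) \left(- \frac{39}{4}\right) = \left(3 + \left(-2 + 5\right)\right) \left(- \frac{39}{4}\right) = \left(3 + 3\right) \left(- \frac{39}{4}\right) = 6 \left(- \frac{39}{4}\right) = - \frac{117}{2}$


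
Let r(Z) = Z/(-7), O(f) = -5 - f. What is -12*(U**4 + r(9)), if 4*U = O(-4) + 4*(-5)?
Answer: -4077189/448 ≈ -9100.9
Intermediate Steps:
r(Z) = -Z/7 (r(Z) = Z*(-1/7) = -Z/7)
U = -21/4 (U = ((-5 - 1*(-4)) + 4*(-5))/4 = ((-5 + 4) - 20)/4 = (-1 - 20)/4 = (1/4)*(-21) = -21/4 ≈ -5.2500)
-12*(U**4 + r(9)) = -12*((-21/4)**4 - 1/7*9) = -12*(194481/256 - 9/7) = -12*1359063/1792 = -4077189/448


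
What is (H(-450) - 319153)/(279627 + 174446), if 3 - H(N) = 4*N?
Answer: -317350/454073 ≈ -0.69890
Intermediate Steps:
H(N) = 3 - 4*N
(H(-450) - 319153)/(279627 + 174446) = ((3 - 4*(-450)) - 319153)/(279627 + 174446) = ((3 + 1800) - 319153)/454073 = (1803 - 319153)*(1/454073) = -317350*1/454073 = -317350/454073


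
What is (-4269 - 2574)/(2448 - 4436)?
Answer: 6843/1988 ≈ 3.4422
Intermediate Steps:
(-4269 - 2574)/(2448 - 4436) = -6843/(-1988) = -6843*(-1/1988) = 6843/1988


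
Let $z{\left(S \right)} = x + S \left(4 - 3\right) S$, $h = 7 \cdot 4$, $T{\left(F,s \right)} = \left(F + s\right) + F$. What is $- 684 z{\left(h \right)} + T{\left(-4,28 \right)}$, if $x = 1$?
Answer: $-536920$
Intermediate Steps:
$T{\left(F,s \right)} = s + 2 F$
$h = 28$
$z{\left(S \right)} = 1 + S^{2}$ ($z{\left(S \right)} = 1 + S \left(4 - 3\right) S = 1 + S 1 S = 1 + S S = 1 + S^{2}$)
$- 684 z{\left(h \right)} + T{\left(-4,28 \right)} = - 684 \left(1 + 28^{2}\right) + \left(28 + 2 \left(-4\right)\right) = - 684 \left(1 + 784\right) + \left(28 - 8\right) = \left(-684\right) 785 + 20 = -536940 + 20 = -536920$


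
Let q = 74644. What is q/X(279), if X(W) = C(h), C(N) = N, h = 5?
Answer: 74644/5 ≈ 14929.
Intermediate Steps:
X(W) = 5
q/X(279) = 74644/5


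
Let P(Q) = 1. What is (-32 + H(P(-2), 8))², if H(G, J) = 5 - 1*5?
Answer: 1024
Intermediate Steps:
H(G, J) = 0 (H(G, J) = 5 - 5 = 0)
(-32 + H(P(-2), 8))² = (-32 + 0)² = (-32)² = 1024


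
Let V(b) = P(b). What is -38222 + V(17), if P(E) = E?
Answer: -38205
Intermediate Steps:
V(b) = b
-38222 + V(17) = -38222 + 17 = -38205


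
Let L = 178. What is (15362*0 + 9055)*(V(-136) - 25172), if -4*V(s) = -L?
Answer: -455059025/2 ≈ -2.2753e+8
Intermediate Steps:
V(s) = 89/2 (V(s) = -(-1)*178/4 = -¼*(-178) = 89/2)
(15362*0 + 9055)*(V(-136) - 25172) = (15362*0 + 9055)*(89/2 - 25172) = (0 + 9055)*(-50255/2) = 9055*(-50255/2) = -455059025/2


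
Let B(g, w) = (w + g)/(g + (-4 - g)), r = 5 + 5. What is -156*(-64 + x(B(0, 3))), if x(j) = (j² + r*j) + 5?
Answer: 41145/4 ≈ 10286.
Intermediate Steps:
r = 10
B(g, w) = -g/4 - w/4 (B(g, w) = (g + w)/(-4) = (g + w)*(-¼) = -g/4 - w/4)
x(j) = 5 + j² + 10*j (x(j) = (j² + 10*j) + 5 = 5 + j² + 10*j)
-156*(-64 + x(B(0, 3))) = -156*(-64 + (5 + (-¼*0 - ¼*3)² + 10*(-¼*0 - ¼*3))) = -156*(-64 + (5 + (0 - ¾)² + 10*(0 - ¾))) = -156*(-64 + (5 + (-¾)² + 10*(-¾))) = -156*(-64 + (5 + 9/16 - 15/2)) = -156*(-64 - 31/16) = -156*(-1055/16) = 41145/4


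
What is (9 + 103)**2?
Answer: 12544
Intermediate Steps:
(9 + 103)**2 = 112**2 = 12544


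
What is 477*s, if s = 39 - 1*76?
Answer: -17649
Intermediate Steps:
s = -37 (s = 39 - 76 = -37)
477*s = 477*(-37) = -17649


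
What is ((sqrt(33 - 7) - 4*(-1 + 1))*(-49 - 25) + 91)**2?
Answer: 150657 - 13468*sqrt(26) ≈ 81983.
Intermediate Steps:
((sqrt(33 - 7) - 4*(-1 + 1))*(-49 - 25) + 91)**2 = ((sqrt(26) - 4*0)*(-74) + 91)**2 = ((sqrt(26) + 0)*(-74) + 91)**2 = (sqrt(26)*(-74) + 91)**2 = (-74*sqrt(26) + 91)**2 = (91 - 74*sqrt(26))**2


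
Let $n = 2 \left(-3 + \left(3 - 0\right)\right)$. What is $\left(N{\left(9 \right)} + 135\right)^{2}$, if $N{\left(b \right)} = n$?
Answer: $18225$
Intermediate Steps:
$n = 0$ ($n = 2 \left(-3 + \left(3 + 0\right)\right) = 2 \left(-3 + 3\right) = 2 \cdot 0 = 0$)
$N{\left(b \right)} = 0$
$\left(N{\left(9 \right)} + 135\right)^{2} = \left(0 + 135\right)^{2} = 135^{2} = 18225$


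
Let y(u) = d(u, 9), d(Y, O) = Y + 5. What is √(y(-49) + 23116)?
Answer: 4*√1442 ≈ 151.89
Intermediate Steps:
d(Y, O) = 5 + Y
y(u) = 5 + u
√(y(-49) + 23116) = √((5 - 49) + 23116) = √(-44 + 23116) = √23072 = 4*√1442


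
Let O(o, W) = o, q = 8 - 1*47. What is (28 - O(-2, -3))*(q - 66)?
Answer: -3150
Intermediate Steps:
q = -39 (q = 8 - 47 = -39)
(28 - O(-2, -3))*(q - 66) = (28 - 1*(-2))*(-39 - 66) = (28 + 2)*(-105) = 30*(-105) = -3150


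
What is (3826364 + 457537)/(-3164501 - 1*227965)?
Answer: -1427967/1130822 ≈ -1.2628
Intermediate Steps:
(3826364 + 457537)/(-3164501 - 1*227965) = 4283901/(-3164501 - 227965) = 4283901/(-3392466) = 4283901*(-1/3392466) = -1427967/1130822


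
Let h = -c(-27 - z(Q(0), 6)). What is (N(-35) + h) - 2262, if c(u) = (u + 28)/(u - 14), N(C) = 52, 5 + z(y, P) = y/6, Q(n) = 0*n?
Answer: -13259/6 ≈ -2209.8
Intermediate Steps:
Q(n) = 0
z(y, P) = -5 + y/6
c(u) = (28 + u)/(-14 + u)
h = ⅙ (h = -(28 + (-27 - (-5 + (⅙)*0)))/(-14 + (-27 - (-5 + (⅙)*0))) = -(28 + (-27 - (-5 + 0)))/(-14 + (-27 - (-5 + 0))) = -(28 + (-27 - 1*(-5)))/(-14 + (-27 - 1*(-5))) = -(28 + (-27 + 5))/(-14 + (-27 + 5)) = -(28 - 22)/(-14 - 22) = -6/(-36) = -(-1)*6/36 = -1*(-⅙) = ⅙ ≈ 0.16667)
(N(-35) + h) - 2262 = (52 + ⅙) - 2262 = 313/6 - 2262 = -13259/6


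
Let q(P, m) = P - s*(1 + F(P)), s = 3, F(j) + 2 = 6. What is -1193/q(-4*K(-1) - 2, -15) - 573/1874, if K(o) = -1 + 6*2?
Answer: 2200729/114314 ≈ 19.252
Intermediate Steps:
F(j) = 4 (F(j) = -2 + 6 = 4)
K(o) = 11 (K(o) = -1 + 12 = 11)
q(P, m) = -15 + P (q(P, m) = P - 3*(1 + 4) = P - 3*5 = P - 1*15 = P - 15 = -15 + P)
-1193/q(-4*K(-1) - 2, -15) - 573/1874 = -1193/(-15 + (-4*11 - 2)) - 573/1874 = -1193/(-15 + (-44 - 2)) - 573*1/1874 = -1193/(-15 - 46) - 573/1874 = -1193/(-61) - 573/1874 = -1193*(-1/61) - 573/1874 = 1193/61 - 573/1874 = 2200729/114314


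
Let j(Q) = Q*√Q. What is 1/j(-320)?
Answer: I*√5/12800 ≈ 0.00017469*I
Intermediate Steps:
j(Q) = Q^(3/2)
1/j(-320) = 1/((-320)^(3/2)) = 1/(-2560*I*√5) = I*√5/12800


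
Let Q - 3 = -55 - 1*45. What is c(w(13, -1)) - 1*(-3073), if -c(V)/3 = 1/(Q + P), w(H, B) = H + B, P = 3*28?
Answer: 39952/13 ≈ 3073.2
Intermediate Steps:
P = 84
Q = -97 (Q = 3 + (-55 - 1*45) = 3 + (-55 - 45) = 3 - 100 = -97)
w(H, B) = B + H
c(V) = 3/13 (c(V) = -3/(-97 + 84) = -3/(-13) = -3*(-1/13) = 3/13)
c(w(13, -1)) - 1*(-3073) = 3/13 - 1*(-3073) = 3/13 + 3073 = 39952/13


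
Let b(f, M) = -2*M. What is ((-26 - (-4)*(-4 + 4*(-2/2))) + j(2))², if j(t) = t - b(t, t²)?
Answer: 2304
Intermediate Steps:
j(t) = t + 2*t² (j(t) = t - (-2)*t² = t + 2*t²)
((-26 - (-4)*(-4 + 4*(-2/2))) + j(2))² = ((-26 - (-4)*(-4 + 4*(-2/2))) + 2*(1 + 2*2))² = ((-26 - (-4)*(-4 + 4*(-2*½))) + 2*(1 + 4))² = ((-26 - (-4)*(-4 + 4*(-1))) + 2*5)² = ((-26 - (-4)*(-4 - 4)) + 10)² = ((-26 - (-4)*(-8)) + 10)² = ((-26 - 1*32) + 10)² = ((-26 - 32) + 10)² = (-58 + 10)² = (-48)² = 2304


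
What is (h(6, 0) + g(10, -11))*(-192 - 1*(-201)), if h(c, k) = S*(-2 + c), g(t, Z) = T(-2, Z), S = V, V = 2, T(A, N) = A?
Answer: 54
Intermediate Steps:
S = 2
g(t, Z) = -2
h(c, k) = -4 + 2*c (h(c, k) = 2*(-2 + c) = -4 + 2*c)
(h(6, 0) + g(10, -11))*(-192 - 1*(-201)) = ((-4 + 2*6) - 2)*(-192 - 1*(-201)) = ((-4 + 12) - 2)*(-192 + 201) = (8 - 2)*9 = 6*9 = 54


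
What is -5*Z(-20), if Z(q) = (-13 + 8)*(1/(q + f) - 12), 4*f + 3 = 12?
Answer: -21400/71 ≈ -301.41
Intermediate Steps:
f = 9/4 (f = -3/4 + (1/4)*12 = -3/4 + 3 = 9/4 ≈ 2.2500)
Z(q) = 60 - 5/(9/4 + q) (Z(q) = (-13 + 8)*(1/(q + 9/4) - 12) = -5*(1/(9/4 + q) - 12) = -5*(-12 + 1/(9/4 + q)) = 60 - 5/(9/4 + q))
-5*Z(-20) = -200*(13 + 6*(-20))/(9 + 4*(-20)) = -200*(13 - 120)/(9 - 80) = -200*(-107)/(-71) = -200*(-1)*(-107)/71 = -5*4280/71 = -21400/71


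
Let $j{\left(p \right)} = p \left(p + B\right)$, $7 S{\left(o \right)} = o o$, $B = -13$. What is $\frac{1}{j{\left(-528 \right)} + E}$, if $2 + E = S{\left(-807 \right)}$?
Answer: $\frac{7}{2650771} \approx 2.6407 \cdot 10^{-6}$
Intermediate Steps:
$S{\left(o \right)} = \frac{o^{2}}{7}$ ($S{\left(o \right)} = \frac{o o}{7} = \frac{o^{2}}{7}$)
$E = \frac{651235}{7}$ ($E = -2 + \frac{\left(-807\right)^{2}}{7} = -2 + \frac{1}{7} \cdot 651249 = -2 + \frac{651249}{7} = \frac{651235}{7} \approx 93034.0$)
$j{\left(p \right)} = p \left(-13 + p\right)$ ($j{\left(p \right)} = p \left(p - 13\right) = p \left(-13 + p\right)$)
$\frac{1}{j{\left(-528 \right)} + E} = \frac{1}{- 528 \left(-13 - 528\right) + \frac{651235}{7}} = \frac{1}{\left(-528\right) \left(-541\right) + \frac{651235}{7}} = \frac{1}{285648 + \frac{651235}{7}} = \frac{1}{\frac{2650771}{7}} = \frac{7}{2650771}$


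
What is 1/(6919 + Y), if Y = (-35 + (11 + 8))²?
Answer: 1/7175 ≈ 0.00013937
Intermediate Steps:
Y = 256 (Y = (-35 + 19)² = (-16)² = 256)
1/(6919 + Y) = 1/(6919 + 256) = 1/7175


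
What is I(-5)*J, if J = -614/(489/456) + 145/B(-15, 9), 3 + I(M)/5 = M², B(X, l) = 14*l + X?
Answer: -1136935030/18093 ≈ -62838.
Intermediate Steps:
B(X, l) = X + 14*l
I(M) = -15 + 5*M²
J = -10335773/18093 (J = -614/(489/456) + 145/(-15 + 14*9) = -614/(489*(1/456)) + 145/(-15 + 126) = -614/163/152 + 145/111 = -614*152/163 + 145*(1/111) = -93328/163 + 145/111 = -10335773/18093 ≈ -571.26)
I(-5)*J = (-15 + 5*(-5)²)*(-10335773/18093) = (-15 + 5*25)*(-10335773/18093) = (-15 + 125)*(-10335773/18093) = 110*(-10335773/18093) = -1136935030/18093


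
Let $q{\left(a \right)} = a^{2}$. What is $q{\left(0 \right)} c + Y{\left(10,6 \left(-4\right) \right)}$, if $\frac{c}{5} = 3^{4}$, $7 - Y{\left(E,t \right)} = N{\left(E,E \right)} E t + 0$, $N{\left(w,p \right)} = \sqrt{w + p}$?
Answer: $7 + 480 \sqrt{5} \approx 1080.3$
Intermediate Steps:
$N{\left(w,p \right)} = \sqrt{p + w}$
$Y{\left(E,t \right)} = 7 - t \sqrt{2} E^{\frac{3}{2}}$ ($Y{\left(E,t \right)} = 7 - \left(\sqrt{E + E} E t + 0\right) = 7 - \left(\sqrt{2 E} E t + 0\right) = 7 - \left(\sqrt{2} \sqrt{E} E t + 0\right) = 7 - \left(\sqrt{2} E^{\frac{3}{2}} t + 0\right) = 7 - \left(t \sqrt{2} E^{\frac{3}{2}} + 0\right) = 7 - t \sqrt{2} E^{\frac{3}{2}}$)
$c = 405$ ($c = 5 \cdot 3^{4} = 5 \cdot 81 = 405$)
$q{\left(0 \right)} c + Y{\left(10,6 \left(-4\right) \right)} = 0^{2} \cdot 405 - \left(-7 + 6 \left(-4\right) \sqrt{2} \cdot 10^{\frac{3}{2}}\right) = 0 \cdot 405 - \left(-7 - 24 \sqrt{2} \cdot 10 \sqrt{10}\right) = 0 + \left(7 + 480 \sqrt{5}\right) = 7 + 480 \sqrt{5}$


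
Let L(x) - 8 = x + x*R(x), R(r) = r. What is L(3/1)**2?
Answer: 400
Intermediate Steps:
L(x) = 8 + x + x**2 (L(x) = 8 + (x + x*x) = 8 + (x + x**2) = 8 + x + x**2)
L(3/1)**2 = (8 + 3/1 + (3/1)**2)**2 = (8 + 3*1 + (3*1)**2)**2 = (8 + 3 + 3**2)**2 = (8 + 3 + 9)**2 = 20**2 = 400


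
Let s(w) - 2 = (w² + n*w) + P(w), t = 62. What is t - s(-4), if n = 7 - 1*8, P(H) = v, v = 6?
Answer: 34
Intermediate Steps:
P(H) = 6
n = -1 (n = 7 - 8 = -1)
s(w) = 8 + w² - w (s(w) = 2 + ((w² - w) + 6) = 2 + (6 + w² - w) = 8 + w² - w)
t - s(-4) = 62 - (8 + (-4)² - 1*(-4)) = 62 - (8 + 16 + 4) = 62 - 1*28 = 62 - 28 = 34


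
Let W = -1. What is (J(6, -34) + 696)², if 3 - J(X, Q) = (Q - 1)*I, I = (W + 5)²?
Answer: 1585081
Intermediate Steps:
I = 16 (I = (-1 + 5)² = 4² = 16)
J(X, Q) = 19 - 16*Q (J(X, Q) = 3 - (Q - 1)*16 = 3 - (-1 + Q)*16 = 3 - (-16 + 16*Q) = 3 + (16 - 16*Q) = 19 - 16*Q)
(J(6, -34) + 696)² = ((19 - 16*(-34)) + 696)² = ((19 + 544) + 696)² = (563 + 696)² = 1259² = 1585081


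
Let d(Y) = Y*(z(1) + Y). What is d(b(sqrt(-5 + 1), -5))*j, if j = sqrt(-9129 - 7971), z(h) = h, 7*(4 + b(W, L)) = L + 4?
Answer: 19140*I*sqrt(19)/49 ≈ 1702.6*I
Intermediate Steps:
b(W, L) = -24/7 + L/7 (b(W, L) = -4 + (L + 4)/7 = -4 + (4 + L)/7 = -4 + (4/7 + L/7) = -24/7 + L/7)
d(Y) = Y*(1 + Y)
j = 30*I*sqrt(19) (j = sqrt(-17100) = 30*I*sqrt(19) ≈ 130.77*I)
d(b(sqrt(-5 + 1), -5))*j = ((-24/7 + (1/7)*(-5))*(1 + (-24/7 + (1/7)*(-5))))*(30*I*sqrt(19)) = ((-24/7 - 5/7)*(1 + (-24/7 - 5/7)))*(30*I*sqrt(19)) = (-29*(1 - 29/7)/7)*(30*I*sqrt(19)) = (-29/7*(-22/7))*(30*I*sqrt(19)) = 638*(30*I*sqrt(19))/49 = 19140*I*sqrt(19)/49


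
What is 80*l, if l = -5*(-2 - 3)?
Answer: 2000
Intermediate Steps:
l = 25 (l = -5*(-5) = 25)
80*l = 80*25 = 2000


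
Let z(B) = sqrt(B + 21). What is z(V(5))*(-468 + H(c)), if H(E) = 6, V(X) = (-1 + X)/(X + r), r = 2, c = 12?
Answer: -66*sqrt(1057) ≈ -2145.8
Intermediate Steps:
V(X) = (-1 + X)/(2 + X) (V(X) = (-1 + X)/(X + 2) = (-1 + X)/(2 + X))
z(B) = sqrt(21 + B)
z(V(5))*(-468 + H(c)) = sqrt(21 + (-1 + 5)/(2 + 5))*(-468 + 6) = sqrt(21 + 4/7)*(-462) = sqrt(151/7)*(-462) = (sqrt(1057)/7)*(-462) = -66*sqrt(1057)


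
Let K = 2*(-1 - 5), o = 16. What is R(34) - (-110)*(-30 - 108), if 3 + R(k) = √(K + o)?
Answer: -15181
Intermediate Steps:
K = -12 (K = 2*(-6) = -12)
R(k) = -1 (R(k) = -3 + √(-12 + 16) = -3 + √4 = -3 + 2 = -1)
R(34) - (-110)*(-30 - 108) = -1 - (-110)*(-30 - 108) = -1 - (-110)*(-138) = -1 - 1*15180 = -1 - 15180 = -15181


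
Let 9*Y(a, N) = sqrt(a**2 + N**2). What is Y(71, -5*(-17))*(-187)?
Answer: -187*sqrt(12266)/9 ≈ -2301.2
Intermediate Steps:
Y(a, N) = sqrt(N**2 + a**2)/9 (Y(a, N) = sqrt(a**2 + N**2)/9 = sqrt(N**2 + a**2)/9)
Y(71, -5*(-17))*(-187) = (sqrt((-5*(-17))**2 + 71**2)/9)*(-187) = (sqrt(85**2 + 5041)/9)*(-187) = (sqrt(7225 + 5041)/9)*(-187) = (sqrt(12266)/9)*(-187) = -187*sqrt(12266)/9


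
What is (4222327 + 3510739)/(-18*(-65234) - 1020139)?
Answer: 7733066/154073 ≈ 50.191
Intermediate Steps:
(4222327 + 3510739)/(-18*(-65234) - 1020139) = 7733066/(1174212 - 1020139) = 7733066/154073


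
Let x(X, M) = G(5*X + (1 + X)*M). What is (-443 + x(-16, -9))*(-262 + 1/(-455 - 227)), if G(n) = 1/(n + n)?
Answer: 1741428273/15004 ≈ 1.1606e+5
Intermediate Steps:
G(n) = 1/(2*n)
x(X, M) = 1/(2*(5*X + M*(1 + X))) (x(X, M) = 1/(2*(5*X + (1 + X)*M)) = 1/(2*(5*X + M*(1 + X))))
(-443 + x(-16, -9))*(-262 + 1/(-455 - 227)) = (-443 + 1/(2*(-9 + 5*(-16) - 9*(-16))))*(-262 + 1/(-455 - 227)) = (-443 + 1/(2*(-9 - 80 + 144)))*(-262 + 1/(-682)) = (-443 + (½)/55)*(-262 - 1/682) = (-443 + (½)*(1/55))*(-178685/682) = (-443 + 1/110)*(-178685/682) = -48729/110*(-178685/682) = 1741428273/15004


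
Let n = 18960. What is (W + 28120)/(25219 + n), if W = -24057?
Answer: 4063/44179 ≈ 0.091967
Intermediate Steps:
(W + 28120)/(25219 + n) = (-24057 + 28120)/(25219 + 18960) = 4063/44179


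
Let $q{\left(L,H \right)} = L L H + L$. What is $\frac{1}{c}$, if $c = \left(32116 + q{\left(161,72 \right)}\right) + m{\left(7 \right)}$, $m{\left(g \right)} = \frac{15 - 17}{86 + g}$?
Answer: $\frac{93}{176568775} \approx 5.2671 \cdot 10^{-7}$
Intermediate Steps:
$q{\left(L,H \right)} = L + H L^{2}$ ($q{\left(L,H \right)} = L^{2} H + L = H L^{2} + L = L + H L^{2}$)
$m{\left(g \right)} = - \frac{2}{86 + g}$
$c = \frac{176568775}{93}$ ($c = \left(32116 + 161 \left(1 + 72 \cdot 161\right)\right) - \frac{2}{86 + 7} = \left(32116 + 161 \left(1 + 11592\right)\right) - \frac{2}{93} = \left(32116 + 161 \cdot 11593\right) - \frac{2}{93} = \left(32116 + 1866473\right) - \frac{2}{93} = 1898589 - \frac{2}{93} = \frac{176568775}{93} \approx 1.8986 \cdot 10^{6}$)
$\frac{1}{c} = \frac{1}{\frac{176568775}{93}} = \frac{93}{176568775}$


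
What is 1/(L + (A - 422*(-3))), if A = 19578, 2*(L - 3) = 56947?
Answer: 2/98641 ≈ 2.0276e-5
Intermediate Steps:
L = 56953/2 (L = 3 + (½)*56947 = 3 + 56947/2 = 56953/2 ≈ 28477.)
1/(L + (A - 422*(-3))) = 1/(56953/2 + (19578 - 422*(-3))) = 1/(56953/2 + (19578 + 1266)) = 1/(56953/2 + 20844) = 1/(98641/2) = 2/98641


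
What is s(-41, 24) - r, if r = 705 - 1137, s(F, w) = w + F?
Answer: 415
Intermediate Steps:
s(F, w) = F + w
r = -432
s(-41, 24) - r = (-41 + 24) - 1*(-432) = -17 + 432 = 415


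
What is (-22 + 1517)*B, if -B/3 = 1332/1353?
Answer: -1991340/451 ≈ -4415.4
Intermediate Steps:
B = -1332/451 (B = -3996/1353 = -3*444/451 = -1332/451 ≈ -2.9534)
(-22 + 1517)*B = (-22 + 1517)*(-1332/451) = 1495*(-1332/451) = -1991340/451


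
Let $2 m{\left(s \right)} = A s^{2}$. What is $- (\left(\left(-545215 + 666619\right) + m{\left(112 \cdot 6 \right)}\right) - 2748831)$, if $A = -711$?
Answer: $163165539$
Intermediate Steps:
$m{\left(s \right)} = - \frac{711 s^{2}}{2}$ ($m{\left(s \right)} = \frac{\left(-711\right) s^{2}}{2} = - \frac{711 s^{2}}{2}$)
$- (\left(\left(-545215 + 666619\right) + m{\left(112 \cdot 6 \right)}\right) - 2748831) = - (\left(\left(-545215 + 666619\right) - \frac{711 \left(112 \cdot 6\right)^{2}}{2}\right) - 2748831) = - (\left(121404 - \frac{711 \cdot 672^{2}}{2}\right) - 2748831) = - (\left(121404 - 160538112\right) - 2748831) = - (-160416708 - 2748831) = \left(-1\right) \left(-163165539\right) = 163165539$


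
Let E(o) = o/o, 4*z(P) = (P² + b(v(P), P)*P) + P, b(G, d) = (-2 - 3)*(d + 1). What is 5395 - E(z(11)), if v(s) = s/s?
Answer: 5394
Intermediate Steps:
v(s) = 1
b(G, d) = -5 - 5*d (b(G, d) = -5*(1 + d) = -5 - 5*d)
z(P) = P/4 + P²/4 + P*(-5 - 5*P)/4 (z(P) = ((P² + (-5 - 5*P)*P) + P)/4 = ((P² + P*(-5 - 5*P)) + P)/4 = (P + P² + P*(-5 - 5*P))/4 = P/4 + P²/4 + P*(-5 - 5*P)/4)
E(o) = 1
5395 - E(z(11)) = 5395 - 1*1 = 5395 - 1 = 5394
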